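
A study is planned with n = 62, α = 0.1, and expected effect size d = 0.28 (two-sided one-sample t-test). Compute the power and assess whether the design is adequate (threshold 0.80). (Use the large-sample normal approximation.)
Power ≈ 0.71; the study is underpowered (power < 0.80)

Power calculation (one-sample t-test, normal approximation):
z_β = d · √n - z_{α/2}
z_β = 0.28 · √62 - 1.645
z_β = 0.28 · 7.874 - 1.645
z_β = 0.560

Power = Φ(z_β) = Φ(0.560) ≈ 0.712

Effect size d = 0.28 is small by Cohen's convention (0.2/0.5/0.8).

Threshold: power ≥ 0.80 is conventionally adequate.
Power ≈ 0.71 → the study is underpowered (power < 0.80).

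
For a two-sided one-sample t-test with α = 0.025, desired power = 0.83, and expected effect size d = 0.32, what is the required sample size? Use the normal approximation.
n = 100

Sample size formula (one-sample t-test, normal approximation):
n = ((z_{α/2} + z_β) / d)²

z_{α/2} = 2.241 (for α = 0.025, two-sided)
z_β = 0.954 (for power = 0.83)
d = 0.32

n = ((2.241 + 0.954) / 0.32)²
n = (9.984)²
n ≈ 99.68
Round up to the next whole number: n = 100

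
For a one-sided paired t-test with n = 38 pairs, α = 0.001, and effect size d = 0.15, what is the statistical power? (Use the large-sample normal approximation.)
Power ≈ 0.02

Power calculation (paired t-test, normal approximation):
z_β = d · √n - z_α
z_β = 0.15 · √38 - 3.090
z_β = 0.15 · 6.164 - 3.090
z_β = -2.166

Power = Φ(z_β) = Φ(-2.166) ≈ 0.015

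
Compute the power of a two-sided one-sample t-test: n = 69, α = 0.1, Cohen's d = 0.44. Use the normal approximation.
Power ≈ 0.98

Power calculation (one-sample t-test, normal approximation):
z_β = d · √n - z_{α/2}
z_β = 0.44 · √69 - 1.645
z_β = 0.44 · 8.307 - 1.645
z_β = 2.010

Power = Φ(z_β) = Φ(2.010) ≈ 0.978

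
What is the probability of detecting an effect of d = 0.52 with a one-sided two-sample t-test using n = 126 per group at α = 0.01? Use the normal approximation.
Power ≈ 0.96

Power calculation (two-sample t-test, normal approximation):
z_β = d · √(n/2) - z_α
z_β = 0.52 · √(126/2) - 2.326
z_β = 0.52 · 7.937 - 2.326
z_β = 1.801

Power = Φ(z_β) = Φ(1.801) ≈ 0.964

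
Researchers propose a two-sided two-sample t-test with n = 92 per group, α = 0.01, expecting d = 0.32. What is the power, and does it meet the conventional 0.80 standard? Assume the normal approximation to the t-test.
Power ≈ 0.34; the study is underpowered (power < 0.80)

Power calculation (two-sample t-test, normal approximation):
z_β = d · √(n/2) - z_{α/2}
z_β = 0.32 · √(92/2) - 2.576
z_β = 0.32 · 6.782 - 2.576
z_β = -0.405

Power = Φ(z_β) = Φ(-0.405) ≈ 0.343

Effect size d = 0.32 is small by Cohen's convention (0.2/0.5/0.8).

Threshold: power ≥ 0.80 is conventionally adequate.
Power ≈ 0.34 → the study is underpowered (power < 0.80).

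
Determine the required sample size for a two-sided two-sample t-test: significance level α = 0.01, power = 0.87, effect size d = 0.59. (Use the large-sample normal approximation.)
n = 79 per group

Sample size formula (two-sample t-test, normal approximation):
n = 2 · ((z_{α/2} + z_β) / d)²

z_{α/2} = 2.576 (for α = 0.01, two-sided)
z_β = 1.126 (for power = 0.87)
d = 0.59

n = 2 · ((2.576 + 1.126) / 0.59)²
n = 2 · (6.275)²
n ≈ 78.75
Round up to the next whole number: n = 79 per group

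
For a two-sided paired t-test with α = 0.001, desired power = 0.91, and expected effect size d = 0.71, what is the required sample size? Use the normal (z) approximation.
n = 43 pairs

Sample size formula (paired t-test, normal approximation):
n = ((z_{α/2} + z_β) / d)²

z_{α/2} = 3.291 (for α = 0.001, two-sided)
z_β = 1.341 (for power = 0.91)
d = 0.71

n = ((3.291 + 1.341) / 0.71)²
n = (6.524)²
n ≈ 42.56
Round up to the next whole number: n = 43 pairs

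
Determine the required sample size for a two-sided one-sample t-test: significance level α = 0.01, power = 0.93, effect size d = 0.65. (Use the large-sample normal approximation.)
n = 39

Sample size formula (one-sample t-test, normal approximation):
n = ((z_{α/2} + z_β) / d)²

z_{α/2} = 2.576 (for α = 0.01, two-sided)
z_β = 1.476 (for power = 0.93)
d = 0.65

n = ((2.576 + 1.476) / 0.65)²
n = (6.234)²
n ≈ 38.86
Round up to the next whole number: n = 39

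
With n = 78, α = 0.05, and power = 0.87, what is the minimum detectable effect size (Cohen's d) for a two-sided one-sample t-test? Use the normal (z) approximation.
d ≈ 0.35

Minimum detectable effect (one-sample t-test, normal approximation):
d = (z_{α/2} + z_β) / √n
d = (1.960 + 1.126) / √78
d = 3.086 / 8.832
d ≈ 0.35

By Cohen's convention (0.2 small / 0.5 medium / 0.8 large): small effect.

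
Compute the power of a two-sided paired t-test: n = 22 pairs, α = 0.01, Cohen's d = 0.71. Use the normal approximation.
Power ≈ 0.77

Power calculation (paired t-test, normal approximation):
z_β = d · √n - z_{α/2}
z_β = 0.71 · √22 - 2.576
z_β = 0.71 · 4.690 - 2.576
z_β = 0.754

Power = Φ(z_β) = Φ(0.754) ≈ 0.775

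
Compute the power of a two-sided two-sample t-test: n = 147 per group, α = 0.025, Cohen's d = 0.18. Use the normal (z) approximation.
Power ≈ 0.24

Power calculation (two-sample t-test, normal approximation):
z_β = d · √(n/2) - z_{α/2}
z_β = 0.18 · √(147/2) - 2.241
z_β = 0.18 · 8.573 - 2.241
z_β = -0.698

Power = Φ(z_β) = Φ(-0.698) ≈ 0.243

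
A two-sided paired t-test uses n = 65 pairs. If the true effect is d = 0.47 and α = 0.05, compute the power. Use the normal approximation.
Power ≈ 0.97

Power calculation (paired t-test, normal approximation):
z_β = d · √n - z_{α/2}
z_β = 0.47 · √65 - 1.960
z_β = 0.47 · 8.062 - 1.960
z_β = 1.829

Power = Φ(z_β) = Φ(1.829) ≈ 0.966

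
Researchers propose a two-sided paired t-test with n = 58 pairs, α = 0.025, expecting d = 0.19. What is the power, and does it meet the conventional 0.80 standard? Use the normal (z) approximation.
Power ≈ 0.21; the study is underpowered (power < 0.80)

Power calculation (paired t-test, normal approximation):
z_β = d · √n - z_{α/2}
z_β = 0.19 · √58 - 2.241
z_β = 0.19 · 7.616 - 2.241
z_β = -0.794

Power = Φ(z_β) = Φ(-0.794) ≈ 0.213

Effect size d = 0.19 is very small by Cohen's convention (0.2/0.5/0.8).

Threshold: power ≥ 0.80 is conventionally adequate.
Power ≈ 0.21 → the study is underpowered (power < 0.80).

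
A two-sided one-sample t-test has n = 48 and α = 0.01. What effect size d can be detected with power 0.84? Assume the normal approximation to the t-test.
d ≈ 0.52

Minimum detectable effect (one-sample t-test, normal approximation):
d = (z_{α/2} + z_β) / √n
d = (2.576 + 0.994) / √48
d = 3.570 / 6.928
d ≈ 0.52

By Cohen's convention (0.2 small / 0.5 medium / 0.8 large): medium effect.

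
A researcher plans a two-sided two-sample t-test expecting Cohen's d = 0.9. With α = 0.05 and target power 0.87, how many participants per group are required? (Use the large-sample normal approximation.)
n = 24 per group

Sample size formula (two-sample t-test, normal approximation):
n = 2 · ((z_{α/2} + z_β) / d)²

z_{α/2} = 1.960 (for α = 0.05, two-sided)
z_β = 1.126 (for power = 0.87)
d = 0.9

n = 2 · ((1.960 + 1.126) / 0.9)²
n = 2 · (3.429)²
n ≈ 23.52
Round up to the next whole number: n = 24 per group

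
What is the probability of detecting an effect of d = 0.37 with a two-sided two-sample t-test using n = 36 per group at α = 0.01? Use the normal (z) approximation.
Power ≈ 0.16

Power calculation (two-sample t-test, normal approximation):
z_β = d · √(n/2) - z_{α/2}
z_β = 0.37 · √(36/2) - 2.576
z_β = 0.37 · 4.243 - 2.576
z_β = -1.006

Power = Φ(z_β) = Φ(-1.006) ≈ 0.157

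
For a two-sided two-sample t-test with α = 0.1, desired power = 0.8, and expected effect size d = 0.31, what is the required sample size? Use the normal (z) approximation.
n = 129 per group

Sample size formula (two-sample t-test, normal approximation):
n = 2 · ((z_{α/2} + z_β) / d)²

z_{α/2} = 1.645 (for α = 0.1, two-sided)
z_β = 0.842 (for power = 0.8)
d = 0.31

n = 2 · ((1.645 + 0.842) / 0.31)²
n = 2 · (8.023)²
n ≈ 128.74
Round up to the next whole number: n = 129 per group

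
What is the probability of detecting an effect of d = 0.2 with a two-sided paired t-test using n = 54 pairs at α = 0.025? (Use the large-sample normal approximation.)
Power ≈ 0.22

Power calculation (paired t-test, normal approximation):
z_β = d · √n - z_{α/2}
z_β = 0.2 · √54 - 2.241
z_β = 0.2 · 7.348 - 2.241
z_β = -0.772

Power = Φ(z_β) = Φ(-0.772) ≈ 0.220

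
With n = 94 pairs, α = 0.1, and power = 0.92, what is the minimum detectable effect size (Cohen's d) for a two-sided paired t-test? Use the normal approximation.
d ≈ 0.31

Minimum detectable effect (paired t-test, normal approximation):
d = (z_{α/2} + z_β) / √n
d = (1.645 + 1.405) / √94
d = 3.050 / 9.695
d ≈ 0.31

By Cohen's convention (0.2 small / 0.5 medium / 0.8 large): small effect.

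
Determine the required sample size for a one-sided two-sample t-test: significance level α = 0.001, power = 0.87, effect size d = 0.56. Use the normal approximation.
n = 114 per group

Sample size formula (two-sample t-test, normal approximation):
n = 2 · ((z_α + z_β) / d)²

z_α = 3.090 (for α = 0.001, one-sided)
z_β = 1.126 (for power = 0.87)
d = 0.56

n = 2 · ((3.090 + 1.126) / 0.56)²
n = 2 · (7.529)²
n ≈ 113.37
Round up to the next whole number: n = 114 per group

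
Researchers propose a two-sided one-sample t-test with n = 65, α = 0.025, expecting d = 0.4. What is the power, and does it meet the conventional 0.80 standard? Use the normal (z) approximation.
Power ≈ 0.84; the study is adequately powered (power ≥ 0.80)

Power calculation (one-sample t-test, normal approximation):
z_β = d · √n - z_{α/2}
z_β = 0.4 · √65 - 2.241
z_β = 0.4 · 8.062 - 2.241
z_β = 0.984

Power = Φ(z_β) = Φ(0.984) ≈ 0.837

Effect size d = 0.4 is small by Cohen's convention (0.2/0.5/0.8).

Threshold: power ≥ 0.80 is conventionally adequate.
Power ≈ 0.84 → the study is adequately powered (power ≥ 0.80).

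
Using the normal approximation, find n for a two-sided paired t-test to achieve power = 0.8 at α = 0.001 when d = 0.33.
n = 157 pairs

Sample size formula (paired t-test, normal approximation):
n = ((z_{α/2} + z_β) / d)²

z_{α/2} = 3.291 (for α = 0.001, two-sided)
z_β = 0.842 (for power = 0.8)
d = 0.33

n = ((3.291 + 0.842) / 0.33)²
n = (12.524)²
n ≈ 156.85
Round up to the next whole number: n = 157 pairs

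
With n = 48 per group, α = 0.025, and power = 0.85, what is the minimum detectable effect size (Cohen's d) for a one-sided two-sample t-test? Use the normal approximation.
d ≈ 0.61

Minimum detectable effect (two-sample t-test, normal approximation):
d = (z_α + z_β) / √(n/2)
d = (1.960 + 1.036) / √(48/2)
d = 2.996 / 4.899
d ≈ 0.61

By Cohen's convention (0.2 small / 0.5 medium / 0.8 large): medium effect.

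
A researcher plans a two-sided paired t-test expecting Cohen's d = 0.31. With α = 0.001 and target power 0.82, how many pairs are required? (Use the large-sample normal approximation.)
n = 185 pairs

Sample size formula (paired t-test, normal approximation):
n = ((z_{α/2} + z_β) / d)²

z_{α/2} = 3.291 (for α = 0.001, two-sided)
z_β = 0.915 (for power = 0.82)
d = 0.31

n = ((3.291 + 0.915) / 0.31)²
n = (13.568)²
n ≈ 184.09
Round up to the next whole number: n = 185 pairs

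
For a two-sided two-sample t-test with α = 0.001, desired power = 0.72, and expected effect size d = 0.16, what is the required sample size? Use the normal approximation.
n = 1173 per group

Sample size formula (two-sample t-test, normal approximation):
n = 2 · ((z_{α/2} + z_β) / d)²

z_{α/2} = 3.291 (for α = 0.001, two-sided)
z_β = 0.583 (for power = 0.72)
d = 0.16

n = 2 · ((3.291 + 0.583) / 0.16)²
n = 2 · (24.213)²
n ≈ 1172.54
Round up to the next whole number: n = 1173 per group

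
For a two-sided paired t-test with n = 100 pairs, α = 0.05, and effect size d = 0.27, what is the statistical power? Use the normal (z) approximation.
Power ≈ 0.77

Power calculation (paired t-test, normal approximation):
z_β = d · √n - z_{α/2}
z_β = 0.27 · √100 - 1.960
z_β = 0.27 · 10.000 - 1.960
z_β = 0.740

Power = Φ(z_β) = Φ(0.740) ≈ 0.770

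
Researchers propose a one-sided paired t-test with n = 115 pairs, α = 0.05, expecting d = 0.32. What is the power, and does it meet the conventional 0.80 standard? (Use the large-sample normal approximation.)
Power ≈ 0.96; the study is adequately powered (power ≥ 0.80)

Power calculation (paired t-test, normal approximation):
z_β = d · √n - z_α
z_β = 0.32 · √115 - 1.645
z_β = 0.32 · 10.724 - 1.645
z_β = 1.787

Power = Φ(z_β) = Φ(1.787) ≈ 0.963

Effect size d = 0.32 is small by Cohen's convention (0.2/0.5/0.8).

Threshold: power ≥ 0.80 is conventionally adequate.
Power ≈ 0.96 → the study is adequately powered (power ≥ 0.80).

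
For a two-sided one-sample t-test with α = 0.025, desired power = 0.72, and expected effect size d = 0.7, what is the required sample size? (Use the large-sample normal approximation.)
n = 17

Sample size formula (one-sample t-test, normal approximation):
n = ((z_{α/2} + z_β) / d)²

z_{α/2} = 2.241 (for α = 0.025, two-sided)
z_β = 0.583 (for power = 0.72)
d = 0.7

n = ((2.241 + 0.583) / 0.7)²
n = (4.034)²
n ≈ 16.27
Round up to the next whole number: n = 17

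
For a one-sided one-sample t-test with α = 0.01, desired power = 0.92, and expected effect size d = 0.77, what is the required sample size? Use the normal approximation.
n = 24

Sample size formula (one-sample t-test, normal approximation):
n = ((z_α + z_β) / d)²

z_α = 2.326 (for α = 0.01, one-sided)
z_β = 1.405 (for power = 0.92)
d = 0.77

n = ((2.326 + 1.405) / 0.77)²
n = (4.845)²
n ≈ 23.47
Round up to the next whole number: n = 24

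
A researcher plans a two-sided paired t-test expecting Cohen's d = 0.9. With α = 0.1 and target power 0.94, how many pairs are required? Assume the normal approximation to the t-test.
n = 13 pairs

Sample size formula (paired t-test, normal approximation):
n = ((z_{α/2} + z_β) / d)²

z_{α/2} = 1.645 (for α = 0.1, two-sided)
z_β = 1.555 (for power = 0.94)
d = 0.9

n = ((1.645 + 1.555) / 0.9)²
n = (3.556)²
n ≈ 12.65
Round up to the next whole number: n = 13 pairs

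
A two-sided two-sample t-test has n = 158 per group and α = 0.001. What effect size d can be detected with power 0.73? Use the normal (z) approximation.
d ≈ 0.44

Minimum detectable effect (two-sample t-test, normal approximation):
d = (z_{α/2} + z_β) / √(n/2)
d = (3.291 + 0.613) / √(158/2)
d = 3.903 / 8.888
d ≈ 0.44

By Cohen's convention (0.2 small / 0.5 medium / 0.8 large): small effect.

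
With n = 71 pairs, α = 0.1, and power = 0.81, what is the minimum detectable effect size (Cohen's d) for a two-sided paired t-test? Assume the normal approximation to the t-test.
d ≈ 0.30

Minimum detectable effect (paired t-test, normal approximation):
d = (z_{α/2} + z_β) / √n
d = (1.645 + 0.878) / √71
d = 2.523 / 8.426
d ≈ 0.30

By Cohen's convention (0.2 small / 0.5 medium / 0.8 large): small effect.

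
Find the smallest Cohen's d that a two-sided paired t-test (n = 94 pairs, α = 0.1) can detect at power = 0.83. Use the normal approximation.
d ≈ 0.27

Minimum detectable effect (paired t-test, normal approximation):
d = (z_{α/2} + z_β) / √n
d = (1.645 + 0.954) / √94
d = 2.599 / 9.695
d ≈ 0.27

By Cohen's convention (0.2 small / 0.5 medium / 0.8 large): small effect.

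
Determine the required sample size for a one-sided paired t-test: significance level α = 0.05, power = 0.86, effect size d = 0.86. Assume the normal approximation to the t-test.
n = 11 pairs

Sample size formula (paired t-test, normal approximation):
n = ((z_α + z_β) / d)²

z_α = 1.645 (for α = 0.05, one-sided)
z_β = 1.080 (for power = 0.86)
d = 0.86

n = ((1.645 + 1.080) / 0.86)²
n = (3.169)²
n ≈ 10.04
Round up to the next whole number: n = 11 pairs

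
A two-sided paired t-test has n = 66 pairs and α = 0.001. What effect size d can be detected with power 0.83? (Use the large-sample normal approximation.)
d ≈ 0.52

Minimum detectable effect (paired t-test, normal approximation):
d = (z_{α/2} + z_β) / √n
d = (3.291 + 0.954) / √66
d = 4.245 / 8.124
d ≈ 0.52

By Cohen's convention (0.2 small / 0.5 medium / 0.8 large): medium effect.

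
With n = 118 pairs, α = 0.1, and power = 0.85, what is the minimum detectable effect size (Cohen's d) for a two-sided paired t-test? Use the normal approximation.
d ≈ 0.25

Minimum detectable effect (paired t-test, normal approximation):
d = (z_{α/2} + z_β) / √n
d = (1.645 + 1.036) / √118
d = 2.681 / 10.863
d ≈ 0.25

By Cohen's convention (0.2 small / 0.5 medium / 0.8 large): small effect.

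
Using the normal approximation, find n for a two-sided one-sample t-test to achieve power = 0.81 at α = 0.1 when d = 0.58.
n = 19

Sample size formula (one-sample t-test, normal approximation):
n = ((z_{α/2} + z_β) / d)²

z_{α/2} = 1.645 (for α = 0.1, two-sided)
z_β = 0.878 (for power = 0.81)
d = 0.58

n = ((1.645 + 0.878) / 0.58)²
n = (4.350)²
n ≈ 18.92
Round up to the next whole number: n = 19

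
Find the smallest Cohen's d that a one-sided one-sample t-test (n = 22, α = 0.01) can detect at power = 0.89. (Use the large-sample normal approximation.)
d ≈ 0.76

Minimum detectable effect (one-sample t-test, normal approximation):
d = (z_α + z_β) / √n
d = (2.326 + 1.227) / √22
d = 3.553 / 4.690
d ≈ 0.76

By Cohen's convention (0.2 small / 0.5 medium / 0.8 large): medium effect.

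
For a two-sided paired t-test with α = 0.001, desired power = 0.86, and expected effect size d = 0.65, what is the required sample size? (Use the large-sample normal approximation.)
n = 46 pairs

Sample size formula (paired t-test, normal approximation):
n = ((z_{α/2} + z_β) / d)²

z_{α/2} = 3.291 (for α = 0.001, two-sided)
z_β = 1.080 (for power = 0.86)
d = 0.65

n = ((3.291 + 1.080) / 0.65)²
n = (6.725)²
n ≈ 45.23
Round up to the next whole number: n = 46 pairs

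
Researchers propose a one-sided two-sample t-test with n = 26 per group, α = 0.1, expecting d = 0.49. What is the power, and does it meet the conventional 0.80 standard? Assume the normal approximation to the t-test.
Power ≈ 0.69; the study is underpowered (power < 0.80)

Power calculation (two-sample t-test, normal approximation):
z_β = d · √(n/2) - z_α
z_β = 0.49 · √(26/2) - 1.282
z_β = 0.49 · 3.606 - 1.282
z_β = 0.485

Power = Φ(z_β) = Φ(0.485) ≈ 0.686

Effect size d = 0.49 is small by Cohen's convention (0.2/0.5/0.8).

Threshold: power ≥ 0.80 is conventionally adequate.
Power ≈ 0.69 → the study is underpowered (power < 0.80).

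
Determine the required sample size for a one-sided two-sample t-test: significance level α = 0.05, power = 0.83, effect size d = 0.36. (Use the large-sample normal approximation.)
n = 105 per group

Sample size formula (two-sample t-test, normal approximation):
n = 2 · ((z_α + z_β) / d)²

z_α = 1.645 (for α = 0.05, one-sided)
z_β = 0.954 (for power = 0.83)
d = 0.36

n = 2 · ((1.645 + 0.954) / 0.36)²
n = 2 · (7.219)²
n ≈ 104.23
Round up to the next whole number: n = 105 per group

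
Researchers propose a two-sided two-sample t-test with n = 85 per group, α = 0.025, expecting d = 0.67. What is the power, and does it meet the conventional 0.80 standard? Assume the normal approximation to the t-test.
Power ≈ 0.98; the study is adequately powered (power ≥ 0.80)

Power calculation (two-sample t-test, normal approximation):
z_β = d · √(n/2) - z_{α/2}
z_β = 0.67 · √(85/2) - 2.241
z_β = 0.67 · 6.519 - 2.241
z_β = 2.126

Power = Φ(z_β) = Φ(2.126) ≈ 0.983

Effect size d = 0.67 is medium by Cohen's convention (0.2/0.5/0.8).

Threshold: power ≥ 0.80 is conventionally adequate.
Power ≈ 0.98 → the study is adequately powered (power ≥ 0.80).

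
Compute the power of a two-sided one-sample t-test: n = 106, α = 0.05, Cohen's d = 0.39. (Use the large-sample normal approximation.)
Power ≈ 0.98

Power calculation (one-sample t-test, normal approximation):
z_β = d · √n - z_{α/2}
z_β = 0.39 · √106 - 1.960
z_β = 0.39 · 10.296 - 1.960
z_β = 2.055

Power = Φ(z_β) = Φ(2.055) ≈ 0.980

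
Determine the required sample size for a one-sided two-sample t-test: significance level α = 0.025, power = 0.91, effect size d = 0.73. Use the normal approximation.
n = 41 per group

Sample size formula (two-sample t-test, normal approximation):
n = 2 · ((z_α + z_β) / d)²

z_α = 1.960 (for α = 0.025, one-sided)
z_β = 1.341 (for power = 0.91)
d = 0.73

n = 2 · ((1.960 + 1.341) / 0.73)²
n = 2 · (4.522)²
n ≈ 40.90
Round up to the next whole number: n = 41 per group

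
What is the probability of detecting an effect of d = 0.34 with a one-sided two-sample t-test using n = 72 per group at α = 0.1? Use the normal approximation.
Power ≈ 0.78

Power calculation (two-sample t-test, normal approximation):
z_β = d · √(n/2) - z_α
z_β = 0.34 · √(72/2) - 1.282
z_β = 0.34 · 6.000 - 1.282
z_β = 0.758

Power = Φ(z_β) = Φ(0.758) ≈ 0.776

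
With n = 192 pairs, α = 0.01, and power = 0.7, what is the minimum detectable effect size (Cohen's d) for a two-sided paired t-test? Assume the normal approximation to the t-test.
d ≈ 0.22

Minimum detectable effect (paired t-test, normal approximation):
d = (z_{α/2} + z_β) / √n
d = (2.576 + 0.524) / √192
d = 3.100 / 13.856
d ≈ 0.22

By Cohen's convention (0.2 small / 0.5 medium / 0.8 large): small effect.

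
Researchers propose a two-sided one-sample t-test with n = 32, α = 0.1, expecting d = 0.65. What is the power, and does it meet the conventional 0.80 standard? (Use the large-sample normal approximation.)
Power ≈ 0.98; the study is adequately powered (power ≥ 0.80)

Power calculation (one-sample t-test, normal approximation):
z_β = d · √n - z_{α/2}
z_β = 0.65 · √32 - 1.645
z_β = 0.65 · 5.657 - 1.645
z_β = 2.032

Power = Φ(z_β) = Φ(2.032) ≈ 0.979

Effect size d = 0.65 is medium by Cohen's convention (0.2/0.5/0.8).

Threshold: power ≥ 0.80 is conventionally adequate.
Power ≈ 0.98 → the study is adequately powered (power ≥ 0.80).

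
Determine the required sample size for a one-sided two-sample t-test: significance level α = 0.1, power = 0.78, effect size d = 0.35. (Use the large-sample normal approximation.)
n = 69 per group

Sample size formula (two-sample t-test, normal approximation):
n = 2 · ((z_α + z_β) / d)²

z_α = 1.282 (for α = 0.1, one-sided)
z_β = 0.772 (for power = 0.78)
d = 0.35

n = 2 · ((1.282 + 0.772) / 0.35)²
n = 2 · (5.869)²
n ≈ 68.89
Round up to the next whole number: n = 69 per group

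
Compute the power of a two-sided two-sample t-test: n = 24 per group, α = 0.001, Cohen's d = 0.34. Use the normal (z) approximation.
Power ≈ 0.02

Power calculation (two-sample t-test, normal approximation):
z_β = d · √(n/2) - z_{α/2}
z_β = 0.34 · √(24/2) - 3.291
z_β = 0.34 · 3.464 - 3.291
z_β = -2.113

Power = Φ(z_β) = Φ(-2.113) ≈ 0.017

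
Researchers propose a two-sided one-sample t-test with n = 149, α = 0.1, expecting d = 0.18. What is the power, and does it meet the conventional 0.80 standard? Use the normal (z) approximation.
Power ≈ 0.71; the study is underpowered (power < 0.80)

Power calculation (one-sample t-test, normal approximation):
z_β = d · √n - z_{α/2}
z_β = 0.18 · √149 - 1.645
z_β = 0.18 · 12.207 - 1.645
z_β = 0.552

Power = Φ(z_β) = Φ(0.552) ≈ 0.710

Effect size d = 0.18 is very small by Cohen's convention (0.2/0.5/0.8).

Threshold: power ≥ 0.80 is conventionally adequate.
Power ≈ 0.71 → the study is underpowered (power < 0.80).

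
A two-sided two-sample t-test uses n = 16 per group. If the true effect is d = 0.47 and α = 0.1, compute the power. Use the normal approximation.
Power ≈ 0.38

Power calculation (two-sample t-test, normal approximation):
z_β = d · √(n/2) - z_{α/2}
z_β = 0.47 · √(16/2) - 1.645
z_β = 0.47 · 2.828 - 1.645
z_β = -0.315

Power = Φ(z_β) = Φ(-0.315) ≈ 0.376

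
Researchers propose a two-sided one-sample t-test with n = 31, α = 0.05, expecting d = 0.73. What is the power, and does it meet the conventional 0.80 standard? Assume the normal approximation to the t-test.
Power ≈ 0.98; the study is adequately powered (power ≥ 0.80)

Power calculation (one-sample t-test, normal approximation):
z_β = d · √n - z_{α/2}
z_β = 0.73 · √31 - 1.960
z_β = 0.73 · 5.568 - 1.960
z_β = 2.105

Power = Φ(z_β) = Φ(2.105) ≈ 0.982

Effect size d = 0.73 is medium by Cohen's convention (0.2/0.5/0.8).

Threshold: power ≥ 0.80 is conventionally adequate.
Power ≈ 0.98 → the study is adequately powered (power ≥ 0.80).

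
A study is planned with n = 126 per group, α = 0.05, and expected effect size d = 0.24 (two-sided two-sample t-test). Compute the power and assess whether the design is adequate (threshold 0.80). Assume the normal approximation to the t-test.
Power ≈ 0.48; the study is underpowered (power < 0.80)

Power calculation (two-sample t-test, normal approximation):
z_β = d · √(n/2) - z_{α/2}
z_β = 0.24 · √(126/2) - 1.960
z_β = 0.24 · 7.937 - 1.960
z_β = -0.055

Power = Φ(z_β) = Φ(-0.055) ≈ 0.478

Effect size d = 0.24 is small by Cohen's convention (0.2/0.5/0.8).

Threshold: power ≥ 0.80 is conventionally adequate.
Power ≈ 0.48 → the study is underpowered (power < 0.80).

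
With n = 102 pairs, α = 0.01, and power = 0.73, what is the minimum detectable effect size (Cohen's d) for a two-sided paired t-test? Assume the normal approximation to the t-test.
d ≈ 0.32

Minimum detectable effect (paired t-test, normal approximation):
d = (z_{α/2} + z_β) / √n
d = (2.576 + 0.613) / √102
d = 3.189 / 10.100
d ≈ 0.32

By Cohen's convention (0.2 small / 0.5 medium / 0.8 large): small effect.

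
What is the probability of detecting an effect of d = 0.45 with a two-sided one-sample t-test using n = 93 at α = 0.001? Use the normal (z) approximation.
Power ≈ 0.85

Power calculation (one-sample t-test, normal approximation):
z_β = d · √n - z_{α/2}
z_β = 0.45 · √93 - 3.291
z_β = 0.45 · 9.644 - 3.291
z_β = 1.049

Power = Φ(z_β) = Φ(1.049) ≈ 0.853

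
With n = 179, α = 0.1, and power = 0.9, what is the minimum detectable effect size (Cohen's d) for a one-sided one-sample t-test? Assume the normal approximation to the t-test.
d ≈ 0.19

Minimum detectable effect (one-sample t-test, normal approximation):
d = (z_α + z_β) / √n
d = (1.282 + 1.282) / √179
d = 2.563 / 13.379
d ≈ 0.19

By Cohen's convention (0.2 small / 0.5 medium / 0.8 large): very small effect.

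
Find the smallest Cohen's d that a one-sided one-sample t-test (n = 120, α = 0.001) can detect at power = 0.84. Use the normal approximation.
d ≈ 0.37

Minimum detectable effect (one-sample t-test, normal approximation):
d = (z_α + z_β) / √n
d = (3.090 + 0.994) / √120
d = 4.085 / 10.954
d ≈ 0.37

By Cohen's convention (0.2 small / 0.5 medium / 0.8 large): small effect.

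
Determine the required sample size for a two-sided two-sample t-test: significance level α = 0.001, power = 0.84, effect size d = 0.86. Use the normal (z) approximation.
n = 50 per group

Sample size formula (two-sample t-test, normal approximation):
n = 2 · ((z_{α/2} + z_β) / d)²

z_{α/2} = 3.291 (for α = 0.001, two-sided)
z_β = 0.994 (for power = 0.84)
d = 0.86

n = 2 · ((3.291 + 0.994) / 0.86)²
n = 2 · (4.983)²
n ≈ 49.66
Round up to the next whole number: n = 50 per group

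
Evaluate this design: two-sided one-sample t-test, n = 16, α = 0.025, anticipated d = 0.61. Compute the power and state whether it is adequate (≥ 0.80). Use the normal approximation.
Power ≈ 0.58; the study is underpowered (power < 0.80)

Power calculation (one-sample t-test, normal approximation):
z_β = d · √n - z_{α/2}
z_β = 0.61 · √16 - 2.241
z_β = 0.61 · 4.000 - 2.241
z_β = 0.199

Power = Φ(z_β) = Φ(0.199) ≈ 0.579

Effect size d = 0.61 is medium by Cohen's convention (0.2/0.5/0.8).

Threshold: power ≥ 0.80 is conventionally adequate.
Power ≈ 0.58 → the study is underpowered (power < 0.80).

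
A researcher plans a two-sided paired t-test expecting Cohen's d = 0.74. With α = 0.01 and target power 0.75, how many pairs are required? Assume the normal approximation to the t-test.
n = 20 pairs

Sample size formula (paired t-test, normal approximation):
n = ((z_{α/2} + z_β) / d)²

z_{α/2} = 2.576 (for α = 0.01, two-sided)
z_β = 0.674 (for power = 0.75)
d = 0.74

n = ((2.576 + 0.674) / 0.74)²
n = (4.392)²
n ≈ 19.29
Round up to the next whole number: n = 20 pairs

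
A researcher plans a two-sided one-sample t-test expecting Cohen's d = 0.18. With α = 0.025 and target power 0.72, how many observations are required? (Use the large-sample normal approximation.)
n = 247

Sample size formula (one-sample t-test, normal approximation):
n = ((z_{α/2} + z_β) / d)²

z_{α/2} = 2.241 (for α = 0.025, two-sided)
z_β = 0.583 (for power = 0.72)
d = 0.18

n = ((2.241 + 0.583) / 0.18)²
n = (15.689)²
n ≈ 246.14
Round up to the next whole number: n = 247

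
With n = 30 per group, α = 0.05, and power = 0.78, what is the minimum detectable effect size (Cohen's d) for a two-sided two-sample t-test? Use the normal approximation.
d ≈ 0.71

Minimum detectable effect (two-sample t-test, normal approximation):
d = (z_{α/2} + z_β) / √(n/2)
d = (1.960 + 0.772) / √(30/2)
d = 2.732 / 3.873
d ≈ 0.71

By Cohen's convention (0.2 small / 0.5 medium / 0.8 large): medium effect.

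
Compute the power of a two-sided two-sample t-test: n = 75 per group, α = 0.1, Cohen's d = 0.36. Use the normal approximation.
Power ≈ 0.71

Power calculation (two-sample t-test, normal approximation):
z_β = d · √(n/2) - z_{α/2}
z_β = 0.36 · √(75/2) - 1.645
z_β = 0.36 · 6.124 - 1.645
z_β = 0.560

Power = Φ(z_β) = Φ(0.560) ≈ 0.712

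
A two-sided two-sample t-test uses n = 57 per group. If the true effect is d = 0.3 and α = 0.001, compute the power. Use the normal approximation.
Power ≈ 0.05

Power calculation (two-sample t-test, normal approximation):
z_β = d · √(n/2) - z_{α/2}
z_β = 0.3 · √(57/2) - 3.291
z_β = 0.3 · 5.339 - 3.291
z_β = -1.689

Power = Φ(z_β) = Φ(-1.689) ≈ 0.046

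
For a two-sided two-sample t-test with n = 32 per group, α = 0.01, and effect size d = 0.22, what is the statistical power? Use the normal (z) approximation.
Power ≈ 0.04

Power calculation (two-sample t-test, normal approximation):
z_β = d · √(n/2) - z_{α/2}
z_β = 0.22 · √(32/2) - 2.576
z_β = 0.22 · 4.000 - 2.576
z_β = -1.696

Power = Φ(z_β) = Φ(-1.696) ≈ 0.045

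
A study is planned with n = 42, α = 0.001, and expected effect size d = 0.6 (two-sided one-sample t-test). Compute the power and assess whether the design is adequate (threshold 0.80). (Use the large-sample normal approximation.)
Power ≈ 0.73; the study is underpowered (power < 0.80)

Power calculation (one-sample t-test, normal approximation):
z_β = d · √n - z_{α/2}
z_β = 0.6 · √42 - 3.291
z_β = 0.6 · 6.481 - 3.291
z_β = 0.598

Power = Φ(z_β) = Φ(0.598) ≈ 0.725

Effect size d = 0.6 is medium by Cohen's convention (0.2/0.5/0.8).

Threshold: power ≥ 0.80 is conventionally adequate.
Power ≈ 0.73 → the study is underpowered (power < 0.80).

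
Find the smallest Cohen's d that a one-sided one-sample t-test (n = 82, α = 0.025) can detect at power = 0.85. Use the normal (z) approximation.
d ≈ 0.33

Minimum detectable effect (one-sample t-test, normal approximation):
d = (z_α + z_β) / √n
d = (1.960 + 1.036) / √82
d = 2.996 / 9.055
d ≈ 0.33

By Cohen's convention (0.2 small / 0.5 medium / 0.8 large): small effect.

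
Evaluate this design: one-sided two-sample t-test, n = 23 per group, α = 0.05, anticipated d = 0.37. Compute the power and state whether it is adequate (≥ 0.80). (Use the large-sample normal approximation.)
Power ≈ 0.35; the study is underpowered (power < 0.80)

Power calculation (two-sample t-test, normal approximation):
z_β = d · √(n/2) - z_α
z_β = 0.37 · √(23/2) - 1.645
z_β = 0.37 · 3.391 - 1.645
z_β = -0.390

Power = Φ(z_β) = Φ(-0.390) ≈ 0.348

Effect size d = 0.37 is small by Cohen's convention (0.2/0.5/0.8).

Threshold: power ≥ 0.80 is conventionally adequate.
Power ≈ 0.35 → the study is underpowered (power < 0.80).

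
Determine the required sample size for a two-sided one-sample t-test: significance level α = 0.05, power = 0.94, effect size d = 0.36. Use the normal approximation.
n = 96

Sample size formula (one-sample t-test, normal approximation):
n = ((z_{α/2} + z_β) / d)²

z_{α/2} = 1.960 (for α = 0.05, two-sided)
z_β = 1.555 (for power = 0.94)
d = 0.36

n = ((1.960 + 1.555) / 0.36)²
n = (9.764)²
n ≈ 95.34
Round up to the next whole number: n = 96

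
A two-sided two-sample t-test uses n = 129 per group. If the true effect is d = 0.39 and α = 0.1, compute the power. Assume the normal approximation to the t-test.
Power ≈ 0.93

Power calculation (two-sample t-test, normal approximation):
z_β = d · √(n/2) - z_{α/2}
z_β = 0.39 · √(129/2) - 1.645
z_β = 0.39 · 8.031 - 1.645
z_β = 1.487

Power = Φ(z_β) = Φ(1.487) ≈ 0.932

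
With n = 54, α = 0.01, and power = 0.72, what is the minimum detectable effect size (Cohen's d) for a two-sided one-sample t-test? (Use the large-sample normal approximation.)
d ≈ 0.43

Minimum detectable effect (one-sample t-test, normal approximation):
d = (z_{α/2} + z_β) / √n
d = (2.576 + 0.583) / √54
d = 3.159 / 7.348
d ≈ 0.43

By Cohen's convention (0.2 small / 0.5 medium / 0.8 large): small effect.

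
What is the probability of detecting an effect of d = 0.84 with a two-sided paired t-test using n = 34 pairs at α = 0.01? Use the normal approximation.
Power ≈ 0.99

Power calculation (paired t-test, normal approximation):
z_β = d · √n - z_{α/2}
z_β = 0.84 · √34 - 2.576
z_β = 0.84 · 5.831 - 2.576
z_β = 2.322

Power = Φ(z_β) = Φ(2.322) ≈ 0.990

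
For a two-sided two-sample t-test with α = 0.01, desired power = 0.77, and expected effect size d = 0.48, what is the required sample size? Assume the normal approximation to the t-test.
n = 96 per group

Sample size formula (two-sample t-test, normal approximation):
n = 2 · ((z_{α/2} + z_β) / d)²

z_{α/2} = 2.576 (for α = 0.01, two-sided)
z_β = 0.739 (for power = 0.77)
d = 0.48

n = 2 · ((2.576 + 0.739) / 0.48)²
n = 2 · (6.906)²
n ≈ 95.39
Round up to the next whole number: n = 96 per group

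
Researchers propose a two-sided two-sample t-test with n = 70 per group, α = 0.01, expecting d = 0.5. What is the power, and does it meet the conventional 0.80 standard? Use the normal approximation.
Power ≈ 0.65; the study is underpowered (power < 0.80)

Power calculation (two-sample t-test, normal approximation):
z_β = d · √(n/2) - z_{α/2}
z_β = 0.5 · √(70/2) - 2.576
z_β = 0.5 · 5.916 - 2.576
z_β = 0.382

Power = Φ(z_β) = Φ(0.382) ≈ 0.649

Effect size d = 0.5 is medium by Cohen's convention (0.2/0.5/0.8).

Threshold: power ≥ 0.80 is conventionally adequate.
Power ≈ 0.65 → the study is underpowered (power < 0.80).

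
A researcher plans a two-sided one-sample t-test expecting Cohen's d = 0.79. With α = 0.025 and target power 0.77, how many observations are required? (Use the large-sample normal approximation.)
n = 15

Sample size formula (one-sample t-test, normal approximation):
n = ((z_{α/2} + z_β) / d)²

z_{α/2} = 2.241 (for α = 0.025, two-sided)
z_β = 0.739 (for power = 0.77)
d = 0.79

n = ((2.241 + 0.739) / 0.79)²
n = (3.772)²
n ≈ 14.23
Round up to the next whole number: n = 15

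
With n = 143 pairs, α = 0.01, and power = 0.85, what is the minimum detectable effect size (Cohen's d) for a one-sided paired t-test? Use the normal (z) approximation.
d ≈ 0.28

Minimum detectable effect (paired t-test, normal approximation):
d = (z_α + z_β) / √n
d = (2.326 + 1.036) / √143
d = 3.363 / 11.958
d ≈ 0.28

By Cohen's convention (0.2 small / 0.5 medium / 0.8 large): small effect.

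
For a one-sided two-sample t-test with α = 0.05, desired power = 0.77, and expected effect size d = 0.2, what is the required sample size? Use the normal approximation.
n = 285 per group

Sample size formula (two-sample t-test, normal approximation):
n = 2 · ((z_α + z_β) / d)²

z_α = 1.645 (for α = 0.05, one-sided)
z_β = 0.739 (for power = 0.77)
d = 0.2

n = 2 · ((1.645 + 0.739) / 0.2)²
n = 2 · (11.920)²
n ≈ 284.17
Round up to the next whole number: n = 285 per group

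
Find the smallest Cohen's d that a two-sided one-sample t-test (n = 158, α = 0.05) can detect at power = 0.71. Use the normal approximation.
d ≈ 0.20

Minimum detectable effect (one-sample t-test, normal approximation):
d = (z_{α/2} + z_β) / √n
d = (1.960 + 0.553) / √158
d = 2.513 / 12.570
d ≈ 0.20

By Cohen's convention (0.2 small / 0.5 medium / 0.8 large): small effect.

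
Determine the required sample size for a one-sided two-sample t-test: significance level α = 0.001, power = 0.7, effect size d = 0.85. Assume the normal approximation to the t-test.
n = 37 per group

Sample size formula (two-sample t-test, normal approximation):
n = 2 · ((z_α + z_β) / d)²

z_α = 3.090 (for α = 0.001, one-sided)
z_β = 0.524 (for power = 0.7)
d = 0.85

n = 2 · ((3.090 + 0.524) / 0.85)²
n = 2 · (4.252)²
n ≈ 36.16
Round up to the next whole number: n = 37 per group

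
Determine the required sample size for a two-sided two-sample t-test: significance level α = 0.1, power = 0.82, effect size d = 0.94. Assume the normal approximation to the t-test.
n = 15 per group

Sample size formula (two-sample t-test, normal approximation):
n = 2 · ((z_{α/2} + z_β) / d)²

z_{α/2} = 1.645 (for α = 0.1, two-sided)
z_β = 0.915 (for power = 0.82)
d = 0.94

n = 2 · ((1.645 + 0.915) / 0.94)²
n = 2 · (2.723)²
n ≈ 14.83
Round up to the next whole number: n = 15 per group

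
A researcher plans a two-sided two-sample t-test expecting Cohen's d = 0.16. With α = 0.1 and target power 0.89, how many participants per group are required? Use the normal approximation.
n = 645 per group

Sample size formula (two-sample t-test, normal approximation):
n = 2 · ((z_{α/2} + z_β) / d)²

z_{α/2} = 1.645 (for α = 0.1, two-sided)
z_β = 1.227 (for power = 0.89)
d = 0.16

n = 2 · ((1.645 + 1.227) / 0.16)²
n = 2 · (17.950)²
n ≈ 644.40
Round up to the next whole number: n = 645 per group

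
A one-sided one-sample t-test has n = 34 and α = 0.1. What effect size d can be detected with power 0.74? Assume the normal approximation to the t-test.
d ≈ 0.33

Minimum detectable effect (one-sample t-test, normal approximation):
d = (z_α + z_β) / √n
d = (1.282 + 0.643) / √34
d = 1.925 / 5.831
d ≈ 0.33

By Cohen's convention (0.2 small / 0.5 medium / 0.8 large): small effect.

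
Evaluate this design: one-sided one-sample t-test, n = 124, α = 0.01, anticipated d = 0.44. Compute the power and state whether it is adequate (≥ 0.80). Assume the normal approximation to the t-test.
Power ≈ 0.99; the study is adequately powered (power ≥ 0.80)

Power calculation (one-sample t-test, normal approximation):
z_β = d · √n - z_α
z_β = 0.44 · √124 - 2.326
z_β = 0.44 · 11.136 - 2.326
z_β = 2.573

Power = Φ(z_β) = Φ(2.573) ≈ 0.995

Effect size d = 0.44 is small by Cohen's convention (0.2/0.5/0.8).

Threshold: power ≥ 0.80 is conventionally adequate.
Power ≈ 0.99 → the study is adequately powered (power ≥ 0.80).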